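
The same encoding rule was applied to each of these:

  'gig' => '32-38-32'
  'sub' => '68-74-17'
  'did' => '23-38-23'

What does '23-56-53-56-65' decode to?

donor

Each letter becomes 3×(its alphabet position, a=1..z=26) + 11.
Decoding 23-56-53-56-65: 23→(23−11)÷3=4=d, 56→(56−11)÷3=15=o, 53→(53−11)÷3=14=n, 56→(56−11)÷3=15=o, 65→(65−11)÷3=18=r.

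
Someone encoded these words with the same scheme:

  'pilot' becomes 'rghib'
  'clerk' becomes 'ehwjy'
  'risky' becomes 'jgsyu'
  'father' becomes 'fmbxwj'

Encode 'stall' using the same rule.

p(15)→r(17) and i(8)→g(6) fit y≡9x+12 (mod 26); the inverse of 9 mod 26 is 3. Treating letters as 0–25, the rule is x ↦ 9x + 12 (mod 26).
For stall: s(18)→9·18+12≡18=s; t(19)→9·19+12≡1=b; a(0)→9·0+12≡12=m; l(11)→9·11+12≡7=h; l(11)→9·11+12≡7=h (all mod 26).

sbmhh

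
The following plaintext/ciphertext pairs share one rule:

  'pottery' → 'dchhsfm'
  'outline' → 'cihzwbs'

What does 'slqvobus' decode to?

This is a Caesar cipher with shift 14.
Reversing it on slqvobus: s−14=e, l−14=x, q−14=c, v−14=h, o−14=a, b−14=n, u−14=g, s−14=e.

exchange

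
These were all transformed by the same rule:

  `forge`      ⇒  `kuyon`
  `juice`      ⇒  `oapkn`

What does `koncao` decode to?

figure

Letter i (0-indexed) is shifted by i+5, so successive shifts are 5, 6, 7, ….
Reversing it on koncao: k−5=f, o−6=i, n−7=g, c−8=u, a−9=r, o−10=e.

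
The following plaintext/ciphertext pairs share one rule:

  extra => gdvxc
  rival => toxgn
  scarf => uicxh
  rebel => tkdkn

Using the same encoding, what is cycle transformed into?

eeerg

Shifts by position in extra: pos 0: e→g (+2), pos 1: x→d (+6), pos 2: t→v (+2), pos 3: r→x (+6) — repeating every 2. The shifts repeat in a cycle of length 2: positions 0,1,… shift by +2, +6, then the pattern repeats.
Applying it to cycle: c+2=e, y+6=e, c+2=e, l+6=r, e+2=g.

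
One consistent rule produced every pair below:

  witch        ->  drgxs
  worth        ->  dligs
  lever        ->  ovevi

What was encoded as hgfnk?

Each pair mirrors across the alphabet (w↔d, i↔r, t↔g): positions sum to 25. Each letter is replaced by its mirror in the alphabet: a↔z, b↔y, c↔x, and so on (the Atbash cipher).
Decoding hgfnk: h↔s, g↔t, f↔u, n↔m, k↔p.

stump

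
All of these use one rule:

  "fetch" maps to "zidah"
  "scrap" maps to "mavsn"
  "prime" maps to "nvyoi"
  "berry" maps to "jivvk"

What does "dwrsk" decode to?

today

f(5)→z(25) and e(4)→i(8) fit y≡17x+18 (mod 26); the inverse of 17 mod 26 is 23. This is an affine cipher: with a=0,…,z=25, each position x becomes (17x+18) mod 26.
Reversing it on dwrsk: d(3)→23·(3−18)≡19=t; w(22)→23·(22−18)≡14=o; r(17)→23·(17−18)≡3=d; s(18)→23·(18−18)≡0=a; k(10)→23·(10−18)≡24=y (all mod 26).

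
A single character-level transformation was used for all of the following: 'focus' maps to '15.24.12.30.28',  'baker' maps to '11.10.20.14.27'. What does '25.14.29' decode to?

pet

f is letter #6 and maps to 15: an offset of 9. Each letter is replaced by its alphabet position (a=1..z=26) + 9.
Reversing it on 25.14.29: 25→(25−9)÷1=16=p, 14→(14−9)÷1=5=e, 29→(29−9)÷1=20=t.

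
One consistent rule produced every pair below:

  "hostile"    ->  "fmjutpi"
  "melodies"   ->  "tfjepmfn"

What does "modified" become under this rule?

The word is reversed, then every letter is shifted forward by 1.
On modified: reverse → deifidom; then shift: d+1=e, e+1=f, i+1=j, f+1=g, i+1=j, d+1=e, o+1=p, m+1=n.

efjgjepn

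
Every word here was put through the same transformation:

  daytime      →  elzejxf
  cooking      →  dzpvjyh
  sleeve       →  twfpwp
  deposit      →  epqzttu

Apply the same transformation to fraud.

Shifts by position in daytime: pos 0: d→e (+1), pos 1: a→l (+11), pos 2: y→z (+1), pos 3: t→e (+11) — repeating every 2. The shifts repeat in a cycle of length 2: positions 0,1,… shift by +1, +11, then the pattern repeats.
For fraud: f+1=g, r+11=c, a+1=b, u+11=f, d+1=e.

gcbfe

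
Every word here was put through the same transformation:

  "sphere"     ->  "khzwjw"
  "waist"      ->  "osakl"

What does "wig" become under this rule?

Compare letters: s→k is +18, p→h is +18, h→z is +18 — a constant shift. Every letter moves 18 places later in the alphabet, wrapping around z→a.
On wig: w+18=o, i+18=a, g+18=y.

oay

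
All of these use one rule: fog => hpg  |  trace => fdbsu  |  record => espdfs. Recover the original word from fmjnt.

The output letters match the input read backwards, each shifted +1: fog reversed is gof. The word is reversed, then every letter is shifted forward by 1.
Undoing it on fmjnt: shift back: f−1=e, m−1=l, j−1=i, n−1=m, t−1=s → elims; then reverse → smile.

smile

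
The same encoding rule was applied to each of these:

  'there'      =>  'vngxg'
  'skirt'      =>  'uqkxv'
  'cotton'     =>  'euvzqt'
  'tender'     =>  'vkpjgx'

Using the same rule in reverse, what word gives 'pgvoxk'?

Shifts by position in there: pos 0: t→v (+2), pos 1: h→n (+6), pos 2: e→g (+2), pos 3: r→x (+6) — repeating every 2. It's a Vigenère-style cipher with numeric key [2,6]: position i shifts by key[i mod 2].
Decoding pgvoxk: p−2=n, g−6=a, v−2=t, o−6=i, x−2=v, k−6=e.

native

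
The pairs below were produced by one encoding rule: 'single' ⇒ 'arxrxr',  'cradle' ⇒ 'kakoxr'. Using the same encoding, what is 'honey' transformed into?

pxxpk

In single: s→a is +8, i→r is +9, n→x is +10, g→r is +11 — the shift increases by 1 each position. Letter i (0-indexed) is shifted by i+8, so successive shifts are 8, 9, 10, ….
Applying it to honey: h+8=p, o+9=x, n+10=x, e+11=p, y+12=k.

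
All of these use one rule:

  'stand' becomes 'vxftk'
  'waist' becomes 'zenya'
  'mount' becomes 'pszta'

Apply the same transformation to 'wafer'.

Each letter shifts forward by (position + 3), i.e. 3, 4, 5, … — the shift grows by one for each successive letter.
On wafer: w+3=z, a+4=e, f+5=k, e+6=k, r+7=y.

zekky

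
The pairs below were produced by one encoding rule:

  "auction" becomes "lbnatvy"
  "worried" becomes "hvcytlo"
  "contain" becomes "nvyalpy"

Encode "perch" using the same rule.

Shifts by position in auction: pos 0: a→l (+11), pos 1: u→b (+7), pos 2: c→n (+11), pos 3: t→a (+7) — repeating every 2. A repeating key of period 2 is used — shifts +11, +7 over and over.
On perch: p+11=a, e+7=l, r+11=c, c+7=j, h+11=s.

alcjs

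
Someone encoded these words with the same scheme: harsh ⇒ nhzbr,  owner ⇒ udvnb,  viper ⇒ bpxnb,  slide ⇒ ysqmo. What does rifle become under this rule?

xpnuo

In harsh: h→n is +6, a→h is +7, r→z is +8, s→b is +9 — the shift increases by 1 each position. The shift increases by 1 at each position, starting from +6: 6, 7, 8, ….
Applying it to rifle: r+6=x, i+7=p, f+8=n, l+9=u, e+10=o.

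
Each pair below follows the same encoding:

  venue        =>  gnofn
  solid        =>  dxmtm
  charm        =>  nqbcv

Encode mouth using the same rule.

Shifts by position in venue: pos 0: v→g (+11), pos 1: e→n (+9), pos 2: n→o (+1), pos 3: u→f (+11), pos 4: e→n (+9) — repeating every 3. The shifts repeat in a cycle of length 3: positions 0,1,… shift by +11, +9, +1, then the pattern repeats.
Applying it to mouth: m+11=x, o+9=x, u+1=v, t+11=e, h+9=q.

xxveq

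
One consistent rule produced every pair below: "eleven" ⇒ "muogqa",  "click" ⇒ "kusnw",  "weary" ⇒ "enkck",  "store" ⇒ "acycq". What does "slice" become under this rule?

ausnq

In eleven: e→m is +8, l→u is +9, e→o is +10, v→g is +11 — the shift increases by 1 each position. Letter i (0-indexed) is shifted by i+8, so successive shifts are 8, 9, 10, ….
Applying it to slice: s+8=a, l+9=u, i+10=s, c+11=n, e+12=q.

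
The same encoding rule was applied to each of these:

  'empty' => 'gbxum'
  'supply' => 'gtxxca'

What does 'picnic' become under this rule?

kqvkqx

The output letters match the input read backwards, each shifted +8: empty reversed is ytpme. Read the word backwards and shift each letter +8.
Applying it to picnic: reverse → cincip; then shift: c+8=k, i+8=q, n+8=v, c+8=k, i+8=q, p+8=x.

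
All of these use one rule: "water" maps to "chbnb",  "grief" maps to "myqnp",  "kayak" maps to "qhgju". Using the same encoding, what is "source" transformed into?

yvcamp

In water: w→c is +6, a→h is +7, t→b is +8, e→n is +9 — the shift increases by 1 each position. The shift increases by 1 at each position, starting from +6: 6, 7, 8, ….
For source: s+6=y, o+7=v, u+8=c, r+9=a, c+10=m, e+11=p.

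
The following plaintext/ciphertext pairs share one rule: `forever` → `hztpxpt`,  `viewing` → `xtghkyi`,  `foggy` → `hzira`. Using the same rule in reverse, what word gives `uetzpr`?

Shifts by position in forever: pos 0: f→h (+2), pos 1: o→z (+11), pos 2: r→t (+2), pos 3: e→p (+11) — repeating every 2. The shifts repeat in a cycle of length 2: positions 0,1,… shift by +2, +11, then the pattern repeats.
Undoing it on uetzpr: u−2=s, e−11=t, t−2=r, z−11=o, p−2=n, r−11=g.

strong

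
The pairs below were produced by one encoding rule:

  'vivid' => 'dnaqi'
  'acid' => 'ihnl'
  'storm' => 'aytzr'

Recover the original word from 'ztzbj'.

route

Shifts by position in vivid: pos 0: v→d (+8), pos 1: i→n (+5), pos 2: v→a (+5), pos 3: i→q (+8), pos 4: d→i (+5) — repeating every 3. The shifts repeat in a cycle of length 3: positions 0,1,… shift by +8, +5, +5, then the pattern repeats.
Reversing it on ztzbj: z−8=r, t−5=o, z−5=u, b−8=t, j−5=e.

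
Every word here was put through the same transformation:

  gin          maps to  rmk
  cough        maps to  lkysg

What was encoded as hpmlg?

child

The word is reversed, then every letter is shifted forward by 4.
Decoding hpmlg: shift back: h−4=d, p−4=l, m−4=i, l−4=h, g−4=c → dlihc; then reverse → child.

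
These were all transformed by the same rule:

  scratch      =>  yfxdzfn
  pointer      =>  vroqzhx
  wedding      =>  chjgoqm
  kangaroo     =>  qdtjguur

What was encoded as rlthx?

liner

Shifts by position in scratch: pos 0: s→y (+6), pos 1: c→f (+3), pos 2: r→x (+6), pos 3: a→d (+3) — repeating every 2. The shifts repeat in a cycle of length 2: positions 0,1,… shift by +6, +3, then the pattern repeats.
Decoding rlthx: r−6=l, l−3=i, t−6=n, h−3=e, x−6=r.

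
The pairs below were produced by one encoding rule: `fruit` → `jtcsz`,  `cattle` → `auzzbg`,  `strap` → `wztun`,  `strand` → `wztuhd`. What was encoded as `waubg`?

This is an affine cipher: with a=0,…,z=25, each position x becomes (3x+20) mod 26.
Decoding waubg: w(22)→9·(22−20)≡18=s; a(0)→9·(0−20)≡2=c; u(20)→9·(20−20)≡0=a; b(1)→9·(1−20)≡11=l; g(6)→9·(6−20)≡4=e (all mod 26).

scale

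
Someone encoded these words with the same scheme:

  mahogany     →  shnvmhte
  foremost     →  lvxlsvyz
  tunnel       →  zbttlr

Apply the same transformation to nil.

tpr

Vowels shift forward by 7 and consonants shift forward by 6.
On nil: n(cons)+6=t, i(vowel)+7=p, l(cons)+6=r.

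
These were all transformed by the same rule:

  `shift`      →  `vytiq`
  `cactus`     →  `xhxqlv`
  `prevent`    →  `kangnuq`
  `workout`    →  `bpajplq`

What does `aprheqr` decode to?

royalty

Each letter's alphabet position (a=0..z=25) is mapped through 21·x+7 mod 26 — an affine cipher.
Reversing it on aprheqr: a(0)→5·(0−7)≡17=r; p(15)→5·(15−7)≡14=o; r(17)→5·(17−7)≡24=y; h(7)→5·(7−7)≡0=a; e(4)→5·(4−7)≡11=l; q(16)→5·(16−7)≡19=t; r(17)→5·(17−7)≡24=y (all mod 26).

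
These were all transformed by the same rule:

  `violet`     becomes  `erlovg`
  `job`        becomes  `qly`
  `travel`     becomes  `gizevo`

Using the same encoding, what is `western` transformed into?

Each pair mirrors across the alphabet (v↔e, i↔r, o↔l): positions sum to 25. Each letter is replaced by its mirror in the alphabet: a↔z, b↔y, c↔x, and so on (the Atbash cipher).
Applying it to western: w↔d, e↔v, s↔h, t↔g, e↔v, r↔i, n↔m.

dvhgvim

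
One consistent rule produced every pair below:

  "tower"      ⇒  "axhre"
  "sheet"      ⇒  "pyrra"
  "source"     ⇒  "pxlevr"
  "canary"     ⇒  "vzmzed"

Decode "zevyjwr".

archive

t(19)→a(0) and o(14)→x(23) fit y≡11x+25 (mod 26); the inverse of 11 mod 26 is 19. This is an affine cipher: with a=0,…,z=25, each position x becomes (11x+25) mod 26.
Decoding zevyjwr: z(25)→19·(25−25)≡0=a; e(4)→19·(4−25)≡17=r; v(21)→19·(21−25)≡2=c; y(24)→19·(24−25)≡7=h; j(9)→19·(9−25)≡8=i; w(22)→19·(22−25)≡21=v; r(17)→19·(17−25)≡4=e (all mod 26).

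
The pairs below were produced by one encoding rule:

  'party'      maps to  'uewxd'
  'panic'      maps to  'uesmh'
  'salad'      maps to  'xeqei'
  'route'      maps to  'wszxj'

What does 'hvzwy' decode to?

crust

Shifts by position in party: pos 0: p→u (+5), pos 1: a→e (+4), pos 2: r→w (+5), pos 3: t→x (+4) — repeating every 2. The shifts repeat in a cycle of length 2: positions 0,1,… shift by +5, +4, then the pattern repeats.
Undoing it on hvzwy: h−5=c, v−4=r, z−5=u, w−4=s, y−5=t.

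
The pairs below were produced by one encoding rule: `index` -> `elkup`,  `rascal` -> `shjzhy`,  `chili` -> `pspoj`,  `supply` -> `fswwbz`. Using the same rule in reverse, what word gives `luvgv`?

The output letters match the input read backwards, each shifted +7: index reversed is xedni. Read the word backwards and shift each letter +7.
Reversing it on luvgv: shift back: l−7=e, u−7=n, v−7=o, g−7=z, v−7=o → enozo; then reverse → ozone.

ozone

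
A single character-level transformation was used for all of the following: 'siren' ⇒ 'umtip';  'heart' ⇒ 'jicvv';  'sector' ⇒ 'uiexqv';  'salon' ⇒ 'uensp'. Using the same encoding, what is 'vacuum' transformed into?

xeeywq

Shifts by position in siren: pos 0: s→u (+2), pos 1: i→m (+4), pos 2: r→t (+2), pos 3: e→i (+4) — repeating every 2. A repeating key of period 2 is used — shifts +2, +4 over and over.
Applying it to vacuum: v+2=x, a+4=e, c+2=e, u+4=y, u+2=w, m+4=q.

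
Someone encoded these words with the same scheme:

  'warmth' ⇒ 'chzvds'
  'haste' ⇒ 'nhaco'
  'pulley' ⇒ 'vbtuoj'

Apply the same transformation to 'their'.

zomrb

Letter i (0-indexed) is shifted by i+6, so successive shifts are 6, 7, 8, ….
For their: t+6=z, h+7=o, e+8=m, i+9=r, r+10=b.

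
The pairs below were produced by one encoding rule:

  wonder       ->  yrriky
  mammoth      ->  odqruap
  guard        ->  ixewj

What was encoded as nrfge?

Letter i (0-indexed) is shifted by i+2, so successive shifts are 2, 3, 4, ….
Reversing it on nrfge: n−2=l, r−3=o, f−4=b, g−5=b, e−6=y.

lobby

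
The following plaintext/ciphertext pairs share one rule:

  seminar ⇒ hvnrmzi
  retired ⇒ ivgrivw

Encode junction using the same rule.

This is the alphabet-reversal cipher (Atbash): a becomes z, b becomes y, etc.
For junction: j↔q, u↔f, n↔m, c↔x, t↔g, i↔r, o↔l, n↔m.

qfmxgrlm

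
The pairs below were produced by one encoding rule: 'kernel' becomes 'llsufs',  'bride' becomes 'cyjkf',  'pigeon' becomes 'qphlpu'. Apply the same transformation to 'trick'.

uyjjl

Shifts by position in kernel: pos 0: k→l (+1), pos 1: e→l (+7), pos 2: r→s (+1), pos 3: n→u (+7) — repeating every 2. The shifts repeat in a cycle of length 2: positions 0,1,… shift by +1, +7, then the pattern repeats.
For trick: t+1=u, r+7=y, i+1=j, c+7=j, k+1=l.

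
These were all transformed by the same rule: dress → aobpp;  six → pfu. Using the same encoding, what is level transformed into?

ibsbi

Compare letters: d→a is +23, r→o is +23, e→b is +23 — a constant shift. Every letter moves 23 places later in the alphabet, wrapping around z→a.
On level: l+23=i, e+23=b, v+23=s, e+23=b, l+23=i.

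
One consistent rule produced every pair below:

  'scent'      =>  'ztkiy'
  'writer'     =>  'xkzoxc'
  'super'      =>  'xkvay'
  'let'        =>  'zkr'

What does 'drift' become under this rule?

The output letters match the input read backwards, each shifted +6: scent reversed is tnecs. Read the word backwards and shift each letter +6.
For drift: reverse → tfird; then shift: t+6=z, f+6=l, i+6=o, r+6=x, d+6=j.

zloxj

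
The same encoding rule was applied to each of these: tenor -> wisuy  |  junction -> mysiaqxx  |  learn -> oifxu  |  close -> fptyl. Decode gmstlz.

The shift increases by 1 at each position, starting from +3: 3, 4, 5, ….
Undoing it on gmstlz: g−3=d, m−4=i, s−5=n, t−6=n, l−7=e, z−8=r.

dinner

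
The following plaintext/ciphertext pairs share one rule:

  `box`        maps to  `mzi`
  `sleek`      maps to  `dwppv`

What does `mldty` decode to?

This is a Caesar cipher with shift 11.
Decoding mldty: m−11=b, l−11=a, d−11=s, t−11=i, y−11=n.

basin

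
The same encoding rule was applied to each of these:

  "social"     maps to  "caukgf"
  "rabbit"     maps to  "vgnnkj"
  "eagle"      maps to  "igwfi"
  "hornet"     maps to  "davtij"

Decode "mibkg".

Treating letters as 0–25, the rule is x ↦ 7x + 6 (mod 26).
Decoding mibkg: m(12)→15·(12−6)≡12=m; i(8)→15·(8−6)≡4=e; b(1)→15·(1−6)≡3=d; k(10)→15·(10−6)≡8=i; g(6)→15·(6−6)≡0=a (all mod 26).

media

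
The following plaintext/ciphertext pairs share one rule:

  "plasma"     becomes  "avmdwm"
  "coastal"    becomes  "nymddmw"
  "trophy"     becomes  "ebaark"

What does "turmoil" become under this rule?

A repeating key of period 3 is used — shifts +11, +10, +12 over and over.
On turmoil: t+11=e, u+10=e, r+12=d, m+11=x, o+10=y, i+12=u, l+11=w.

eedxyuw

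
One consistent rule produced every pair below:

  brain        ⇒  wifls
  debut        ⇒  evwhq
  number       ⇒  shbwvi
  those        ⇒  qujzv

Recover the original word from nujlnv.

b(1)→w(22) and r(17)→i(8) fit y≡17x+5 (mod 26); the inverse of 17 mod 26 is 23. This is an affine cipher: with a=0,…,z=25, each position x becomes (17x+5) mod 26.
Reversing it on nujlnv: n(13)→23·(13−5)≡2=c; u(20)→23·(20−5)≡7=h; j(9)→23·(9−5)≡14=o; l(11)→23·(11−5)≡8=i; n(13)→23·(13−5)≡2=c; v(21)→23·(21−5)≡4=e (all mod 26).

choice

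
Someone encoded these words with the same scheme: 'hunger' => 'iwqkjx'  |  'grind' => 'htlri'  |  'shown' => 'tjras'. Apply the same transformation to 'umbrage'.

In hunger: h→i is +1, u→w is +2, n→q is +3, g→k is +4 — the shift increases by 1 each position. Letter i (0-indexed) is shifted by i+1, so successive shifts are 1, 2, 3, ….
For umbrage: u+1=v, m+2=o, b+3=e, r+4=v, a+5=f, g+6=m, e+7=l.

voevfml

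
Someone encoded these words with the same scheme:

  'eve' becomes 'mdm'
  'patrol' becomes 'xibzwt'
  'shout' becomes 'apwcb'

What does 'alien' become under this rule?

itqmv

Compare letters: e→m is +8, v→d is +8, e→m is +8 — a constant shift. This is a Caesar cipher with shift 8.
Applying it to alien: a+8=i, l+8=t, i+8=q, e+8=m, n+8=v.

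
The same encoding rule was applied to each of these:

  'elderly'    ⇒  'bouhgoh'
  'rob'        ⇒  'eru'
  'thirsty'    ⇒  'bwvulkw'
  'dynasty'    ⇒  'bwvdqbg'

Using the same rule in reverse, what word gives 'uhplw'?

timer

The output letters match the input read backwards, each shifted +3: elderly reversed is ylredle. Read the word backwards and shift each letter +3.
Undoing it on uhplw: shift back: u−3=r, h−3=e, p−3=m, l−3=i, w−3=t → remit; then reverse → timer.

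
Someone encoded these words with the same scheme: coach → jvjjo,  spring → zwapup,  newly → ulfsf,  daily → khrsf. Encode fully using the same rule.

mbusf

It's a Vigenère-style cipher with numeric key [7,7,9]: position i shifts by key[i mod 3].
Applying it to fully: f+7=m, u+7=b, l+9=u, l+7=s, y+7=f.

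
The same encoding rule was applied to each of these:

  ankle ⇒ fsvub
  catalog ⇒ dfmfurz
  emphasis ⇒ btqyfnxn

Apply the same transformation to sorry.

nrooh

a(0)→f(5) and n(13)→s(18) fit y≡25x+5 (mod 26); the inverse of 25 mod 26 is 25. Treating letters as 0–25, the rule is x ↦ 25x + 5 (mod 26).
For sorry: s(18)→25·18+5≡13=n; o(14)→25·14+5≡17=r; r(17)→25·17+5≡14=o; r(17)→25·17+5≡14=o; y(24)→25·24+5≡7=h (all mod 26).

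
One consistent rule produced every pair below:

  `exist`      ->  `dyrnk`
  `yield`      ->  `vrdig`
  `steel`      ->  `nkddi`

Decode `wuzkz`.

Each letter's alphabet position (a=0..z=25) is mapped through 23·x+15 mod 26 — an affine cipher.
Undoing it on wuzkz: w(22)→17·(22−15)≡15=p; u(20)→17·(20−15)≡7=h; z(25)→17·(25−15)≡14=o; k(10)→17·(10−15)≡19=t; z(25)→17·(25−15)≡14=o (all mod 26).

photo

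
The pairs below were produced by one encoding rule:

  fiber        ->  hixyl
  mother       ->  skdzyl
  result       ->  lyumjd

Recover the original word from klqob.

organ

This is an affine cipher: with a=0,…,z=25, each position x becomes (9x+14) mod 26.
Decoding klqob: k(10)→3·(10−14)≡14=o; l(11)→3·(11−14)≡17=r; q(16)→3·(16−14)≡6=g; o(14)→3·(14−14)≡0=a; b(1)→3·(1−14)≡13=n (all mod 26).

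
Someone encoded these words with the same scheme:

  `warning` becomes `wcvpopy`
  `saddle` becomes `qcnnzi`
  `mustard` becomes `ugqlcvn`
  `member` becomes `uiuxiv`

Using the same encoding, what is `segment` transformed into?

Treating letters as 0–25, the rule is x ↦ 21x + 2 (mod 26).
Applying it to segment: s(18)→21·18+2≡16=q; e(4)→21·4+2≡8=i; g(6)→21·6+2≡24=y; m(12)→21·12+2≡20=u; e(4)→21·4+2≡8=i; n(13)→21·13+2≡15=p; t(19)→21·19+2≡11=l (all mod 26).

qiyuipl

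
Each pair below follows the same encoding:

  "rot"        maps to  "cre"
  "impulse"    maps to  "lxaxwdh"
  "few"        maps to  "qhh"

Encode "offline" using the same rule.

The shift depends on letter class: consonant r→c is +11, but vowel o→r is +3. Vowels shift forward by 3 and consonants shift forward by 11.
On offline: o(vowel)+3=r, f(cons)+11=q, f(cons)+11=q, l(cons)+11=w, i(vowel)+3=l, n(cons)+11=y, e(vowel)+3=h.

rqqwlyh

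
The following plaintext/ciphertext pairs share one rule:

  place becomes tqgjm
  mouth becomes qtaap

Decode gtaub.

Each letter shifts forward by (position + 4), i.e. 4, 5, 6, … — the shift grows by one for each successive letter.
Decoding gtaub: g−4=c, t−5=o, a−6=u, u−7=n, b−8=t.

count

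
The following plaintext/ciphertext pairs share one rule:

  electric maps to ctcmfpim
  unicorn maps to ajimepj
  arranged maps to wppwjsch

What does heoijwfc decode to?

Each letter's alphabet position (a=0..z=25) is mapped through 21·x+22 mod 26 — an affine cipher.
Reversing it on heoijwfc: h(7)→5·(7−22)≡3=d; e(4)→5·(4−22)≡14=o; o(14)→5·(14−22)≡12=m; i(8)→5·(8−22)≡8=i; j(9)→5·(9−22)≡13=n; w(22)→5·(22−22)≡0=a; f(5)→5·(5−22)≡19=t; c(2)→5·(2−22)≡4=e (all mod 26).

dominate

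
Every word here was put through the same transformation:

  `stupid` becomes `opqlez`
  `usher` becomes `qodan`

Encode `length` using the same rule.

hajcpd

Compare letters: s→o is +22, t→p is +22, u→q is +22 — a constant shift. Each letter is shifted forward by 22 in the alphabet (a Caesar shift of +22).
On length: l+22=h, e+22=a, n+22=j, g+22=c, t+22=p, h+22=d.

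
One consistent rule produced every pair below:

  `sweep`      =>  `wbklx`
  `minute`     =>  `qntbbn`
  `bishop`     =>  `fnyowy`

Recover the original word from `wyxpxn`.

stripe

The shift increases by 1 at each position, starting from +4: 4, 5, 6, ….
Reversing it on wyxpxn: w−4=s, y−5=t, x−6=r, p−7=i, x−8=p, n−9=e.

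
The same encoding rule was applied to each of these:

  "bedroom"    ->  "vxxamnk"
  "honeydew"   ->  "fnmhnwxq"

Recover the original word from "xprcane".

vertigo

Read the word backwards and shift each letter +9.
Decoding xprcane: shift back: x−9=o, p−9=g, r−9=i, c−9=t, a−9=r, n−9=e, e−9=v → ogitrev; then reverse → vertigo.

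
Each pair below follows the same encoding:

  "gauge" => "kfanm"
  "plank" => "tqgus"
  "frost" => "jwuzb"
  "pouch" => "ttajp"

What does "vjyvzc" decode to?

resort

In gauge: g→k is +4, a→f is +5, u→a is +6, g→n is +7 — the shift increases by 1 each position. Letter i (0-indexed) is shifted by i+4, so successive shifts are 4, 5, 6, ….
Reversing it on vjyvzc: v−4=r, j−5=e, y−6=s, v−7=o, z−8=r, c−9=t.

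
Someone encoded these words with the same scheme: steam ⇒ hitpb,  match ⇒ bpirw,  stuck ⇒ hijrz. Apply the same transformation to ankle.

This is a Caesar cipher with shift 15.
On ankle: a+15=p, n+15=c, k+15=z, l+15=a, e+15=t.

pczat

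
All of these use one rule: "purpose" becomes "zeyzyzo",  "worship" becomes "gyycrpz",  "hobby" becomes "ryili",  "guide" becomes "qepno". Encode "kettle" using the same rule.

uoadvl

Shifts by position in purpose: pos 0: p→z (+10), pos 1: u→e (+10), pos 2: r→y (+7), pos 3: p→z (+10), pos 4: o→y (+10), pos 5: s→z (+7) — repeating every 3. It's a Vigenère-style cipher with numeric key [10,10,7]: position i shifts by key[i mod 3].
Applying it to kettle: k+10=u, e+10=o, t+7=a, t+10=d, l+10=v, e+7=l.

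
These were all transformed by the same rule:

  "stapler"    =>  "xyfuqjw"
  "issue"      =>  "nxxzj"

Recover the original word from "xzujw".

Compare letters: s→x is +5, t→y is +5, a→f is +5 — a constant shift. It's a constant shift of +5 (ROT5).
Reversing it on xzujw: x−5=s, z−5=u, u−5=p, j−5=e, w−5=r.

super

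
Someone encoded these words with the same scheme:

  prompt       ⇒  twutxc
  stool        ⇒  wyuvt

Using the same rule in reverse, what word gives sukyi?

In prompt: p→t is +4, r→w is +5, o→u is +6, m→t is +7 — the shift increases by 1 each position. The shift increases by 1 at each position, starting from +4: 4, 5, 6, ….
Reversing it on sukyi: s−4=o, u−5=p, k−6=e, y−7=r, i−8=a.

opera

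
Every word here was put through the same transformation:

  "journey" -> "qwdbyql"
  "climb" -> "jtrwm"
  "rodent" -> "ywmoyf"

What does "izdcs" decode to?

brush

In journey: j→q is +7, o→w is +8, u→d is +9, r→b is +10 — the shift increases by 1 each position. Each letter shifts forward by (position + 7), i.e. 7, 8, 9, … — the shift grows by one for each successive letter.
Reversing it on izdcs: i−7=b, z−8=r, d−9=u, c−10=s, s−11=h.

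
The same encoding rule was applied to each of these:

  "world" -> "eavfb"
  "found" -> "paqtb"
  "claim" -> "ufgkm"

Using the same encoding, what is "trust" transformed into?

w(22)→e(4) and o(14)→a(0) fit y≡7x+6 (mod 26); the inverse of 7 mod 26 is 15. Each letter's alphabet position (a=0..z=25) is mapped through 7·x+6 mod 26 — an affine cipher.
For trust: t(19)→7·19+6≡9=j; r(17)→7·17+6≡21=v; u(20)→7·20+6≡16=q; s(18)→7·18+6≡2=c; t(19)→7·19+6≡9=j (all mod 26).

jvqcj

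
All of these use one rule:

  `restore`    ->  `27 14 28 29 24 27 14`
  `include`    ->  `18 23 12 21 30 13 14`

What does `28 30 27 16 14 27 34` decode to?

surgery

r is letter #18 and maps to 27: an offset of 9. Letters become their 1-based position plus 9 (so a→10, b→11, …).
Reversing it on 28 30 27 16 14 27 34: 28→(28−9)÷1=19=s, 30→(30−9)÷1=21=u, 27→(27−9)÷1=18=r, 16→(16−9)÷1=7=g, 14→(14−9)÷1=5=e, 27→(27−9)÷1=18=r, 34→(34−9)÷1=25=y.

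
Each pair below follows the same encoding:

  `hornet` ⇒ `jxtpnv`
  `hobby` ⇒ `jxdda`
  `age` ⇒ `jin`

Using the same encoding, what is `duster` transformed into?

fduvnt

The shift depends on letter class: consonant h→j is +2, but vowel o→x is +9. The rule splits by letter class: vowels +9, consonants +2.
On duster: d(cons)+2=f, u(vowel)+9=d, s(cons)+2=u, t(cons)+2=v, e(vowel)+9=n, r(cons)+2=t.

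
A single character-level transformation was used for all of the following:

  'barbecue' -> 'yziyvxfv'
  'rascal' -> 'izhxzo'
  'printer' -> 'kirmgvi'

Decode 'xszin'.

Letters are reflected about the middle of the alphabet (position → 25−position): Atbash.
Decoding xszin: x↔c, s↔h, z↔a, i↔r, n↔m.

charm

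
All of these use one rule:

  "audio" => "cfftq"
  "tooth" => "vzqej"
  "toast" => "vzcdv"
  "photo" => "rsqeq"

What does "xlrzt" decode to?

It's a Vigenère-style cipher with numeric key [2,11]: position i shifts by key[i mod 2].
Undoing it on xlrzt: x−2=v, l−11=a, r−2=p, z−11=o, t−2=r.

vapor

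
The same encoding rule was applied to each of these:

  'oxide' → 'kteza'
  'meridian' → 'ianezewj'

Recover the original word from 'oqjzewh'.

Compare letters: o→k is +22, x→t is +22, i→e is +22 — a constant shift. Each letter is shifted forward by 22 in the alphabet (a Caesar shift of +22).
Undoing it on oqjzewh: o−22=s, q−22=u, j−22=n, z−22=d, e−22=i, w−22=a, h−22=l.

sundial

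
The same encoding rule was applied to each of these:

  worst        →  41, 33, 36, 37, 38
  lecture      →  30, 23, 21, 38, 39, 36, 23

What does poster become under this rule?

34, 33, 37, 38, 23, 36

Each letter is replaced by its alphabet position (a=1..z=26) + 18.
Applying it to poster: p=16→34, o=15→33, s=19→37, t=20→38, e=5→23, r=18→36.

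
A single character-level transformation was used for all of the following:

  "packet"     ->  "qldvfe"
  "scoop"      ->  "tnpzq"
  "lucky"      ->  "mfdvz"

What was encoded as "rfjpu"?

quiet

Shifts by position in packet: pos 0: p→q (+1), pos 1: a→l (+11), pos 2: c→d (+1), pos 3: k→v (+11) — repeating every 2. A repeating key of period 2 is used — shifts +1, +11 over and over.
Reversing it on rfjpu: r−1=q, f−11=u, j−1=i, p−11=e, u−1=t.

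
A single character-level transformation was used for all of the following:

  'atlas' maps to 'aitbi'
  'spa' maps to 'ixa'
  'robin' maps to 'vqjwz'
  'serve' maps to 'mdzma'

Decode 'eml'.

The output letters match the input read backwards, each shifted +8: atlas reversed is salta. The word is reversed, then every letter is shifted forward by 8.
Decoding eml: shift back: e−8=w, m−8=e, l−8=d → wed; then reverse → dew.

dew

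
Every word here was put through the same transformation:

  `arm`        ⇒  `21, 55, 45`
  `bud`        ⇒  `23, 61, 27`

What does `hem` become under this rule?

35, 29, 45

a(#1)→21 and r(#18)→55: differences scale by 2, so n = 2·pos + 19. The formula is n = 2×(alphabet index, a=1) + 19.
On hem: h=8→35, e=5→29, m=13→45.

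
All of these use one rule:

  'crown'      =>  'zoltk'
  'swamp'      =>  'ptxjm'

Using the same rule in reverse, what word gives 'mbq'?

pet

Compare letters: c→z is +23, r→o is +23, o→l is +23 — a constant shift. It's a constant shift of +23 (ROT23).
Reversing it on mbq: m−23=p, b−23=e, q−23=t.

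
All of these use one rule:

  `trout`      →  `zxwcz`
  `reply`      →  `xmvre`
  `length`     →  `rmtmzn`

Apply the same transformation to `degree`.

The shift depends on letter class: consonant t→z is +6, but vowel o→w is +8. Vowels shift forward by 8 and consonants shift forward by 6.
For degree: d(cons)+6=j, e(vowel)+8=m, g(cons)+6=m, r(cons)+6=x, e(vowel)+8=m, e(vowel)+8=m.

jmmxmm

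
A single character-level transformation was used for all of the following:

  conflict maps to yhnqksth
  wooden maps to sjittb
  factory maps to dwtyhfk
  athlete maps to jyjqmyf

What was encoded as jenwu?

prize

Read the word backwards and shift each letter +5.
Decoding jenwu: shift back: j−5=e, e−5=z, n−5=i, w−5=r, u−5=p → ezirp; then reverse → prize.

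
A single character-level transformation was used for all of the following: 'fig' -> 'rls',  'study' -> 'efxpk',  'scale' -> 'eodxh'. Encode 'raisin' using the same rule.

Vowels shift forward by 3 and consonants shift forward by 12.
For raisin: r(cons)+12=d, a(vowel)+3=d, i(vowel)+3=l, s(cons)+12=e, i(vowel)+3=l, n(cons)+12=z.

ddlelz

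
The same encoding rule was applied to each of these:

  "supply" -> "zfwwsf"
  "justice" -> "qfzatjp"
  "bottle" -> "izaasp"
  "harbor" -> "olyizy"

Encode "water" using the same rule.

The shift depends on letter class: consonant s→z is +7, but vowel u→f is +11. Vowels shift forward by 11 and consonants shift forward by 7.
Applying it to water: w(cons)+7=d, a(vowel)+11=l, t(cons)+7=a, e(vowel)+11=p, r(cons)+7=y.

dlapy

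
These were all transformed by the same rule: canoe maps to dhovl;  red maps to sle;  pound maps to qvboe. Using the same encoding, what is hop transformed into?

The shift depends on letter class: consonant c→d is +1, but vowel a→h is +7. Two shifts are in play — +7 for a/e/i/o/u, +1 for every other letter.
For hop: h(cons)+1=i, o(vowel)+7=v, p(cons)+1=q.

ivq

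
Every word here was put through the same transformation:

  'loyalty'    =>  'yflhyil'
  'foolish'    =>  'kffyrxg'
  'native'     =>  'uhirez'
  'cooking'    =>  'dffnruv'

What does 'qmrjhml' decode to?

primary

l(11)→y(24) and o(14)→f(5) fit y≡11x+7 (mod 26); the inverse of 11 mod 26 is 19. Each letter's alphabet position (a=0..z=25) is mapped through 11·x+7 mod 26 — an affine cipher.
Undoing it on qmrjhml: q(16)→19·(16−7)≡15=p; m(12)→19·(12−7)≡17=r; r(17)→19·(17−7)≡8=i; j(9)→19·(9−7)≡12=m; h(7)→19·(7−7)≡0=a; m(12)→19·(12−7)≡17=r; l(11)→19·(11−7)≡24=y (all mod 26).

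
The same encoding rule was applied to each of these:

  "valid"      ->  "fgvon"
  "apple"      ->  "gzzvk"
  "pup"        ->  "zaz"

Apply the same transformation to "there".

drkbk

Two shifts are in play — +6 for a/e/i/o/u, +10 for every other letter.
For there: t(cons)+10=d, h(cons)+10=r, e(vowel)+6=k, r(cons)+10=b, e(vowel)+6=k.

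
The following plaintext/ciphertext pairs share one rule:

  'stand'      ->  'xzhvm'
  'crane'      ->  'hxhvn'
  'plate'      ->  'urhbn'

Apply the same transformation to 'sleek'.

xrlmt

Each letter shifts forward by (position + 5), i.e. 5, 6, 7, … — the shift grows by one for each successive letter.
For sleek: s+5=x, l+6=r, e+7=l, e+8=m, k+9=t.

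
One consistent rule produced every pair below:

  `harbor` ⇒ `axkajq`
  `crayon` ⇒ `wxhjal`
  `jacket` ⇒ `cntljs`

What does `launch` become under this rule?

Read the word backwards and shift each letter +9.
For launch: reverse → hcnual; then shift: h+9=q, c+9=l, n+9=w, u+9=d, a+9=j, l+9=u.

qlwdju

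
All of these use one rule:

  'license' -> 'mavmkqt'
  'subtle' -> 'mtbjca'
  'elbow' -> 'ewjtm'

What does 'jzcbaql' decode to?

disturb

The output letters match the input read backwards, each shifted +8: license reversed is esnecil. The word is reversed, then every letter is shifted forward by 8.
Undoing it on jzcbaql: shift back: j−8=b, z−8=r, c−8=u, b−8=t, a−8=s, q−8=i, l−8=d → brutsid; then reverse → disturb.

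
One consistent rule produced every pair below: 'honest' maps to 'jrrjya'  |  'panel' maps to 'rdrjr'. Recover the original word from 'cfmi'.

acid

The shift increases by 1 at each position, starting from +2: 2, 3, 4, ….
Undoing it on cfmi: c−2=a, f−3=c, m−4=i, i−5=d.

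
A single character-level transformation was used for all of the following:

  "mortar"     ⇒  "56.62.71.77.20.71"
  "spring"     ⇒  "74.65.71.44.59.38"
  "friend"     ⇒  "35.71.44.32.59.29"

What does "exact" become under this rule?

m(#13)→56 and o(#15)→62: differences scale by 3, so n = 3·pos + 17. Each letter becomes 3×(its alphabet position, a=1..z=26) + 17.
Applying it to exact: e=5→32, x=24→89, a=1→20, c=3→26, t=20→77.

32.89.20.26.77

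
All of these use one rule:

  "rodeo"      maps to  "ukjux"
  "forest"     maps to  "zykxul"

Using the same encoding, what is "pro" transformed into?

uxv

The output letters match the input read backwards, each shifted +6: rodeo reversed is oedor. Two steps: reverse the string, then apply a Caesar shift of +6.
Applying it to pro: reverse → orp; then shift: o+6=u, r+6=x, p+6=v.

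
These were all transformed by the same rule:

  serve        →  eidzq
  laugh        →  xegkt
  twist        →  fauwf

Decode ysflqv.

Shifts by position in serve: pos 0: s→e (+12), pos 1: e→i (+4), pos 2: r→d (+12), pos 3: v→z (+4) — repeating every 2. The shifts repeat in a cycle of length 2: positions 0,1,… shift by +12, +4, then the pattern repeats.
Reversing it on ysflqv: y−12=m, s−4=o, f−12=t, l−4=h, q−12=e, v−4=r.

mother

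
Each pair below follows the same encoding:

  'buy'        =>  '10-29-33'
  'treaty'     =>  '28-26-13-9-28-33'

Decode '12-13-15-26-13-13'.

b is letter #2 and maps to 10: an offset of 8. Letters become their 1-based position plus 8 (so a→9, b→10, …).
Undoing it on 12-13-15-26-13-13: 12→(12−8)÷1=4=d, 13→(13−8)÷1=5=e, 15→(15−8)÷1=7=g, 26→(26−8)÷1=18=r, 13→(13−8)÷1=5=e, 13→(13−8)÷1=5=e.

degree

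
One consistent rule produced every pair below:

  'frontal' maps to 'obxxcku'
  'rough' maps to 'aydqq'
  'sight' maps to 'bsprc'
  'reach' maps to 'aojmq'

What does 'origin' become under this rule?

Shifts by position in frontal: pos 0: f→o (+9), pos 1: r→b (+10), pos 2: o→x (+9), pos 3: n→x (+10) — repeating every 2. It's a Vigenère-style cipher with numeric key [9,10]: position i shifts by key[i mod 2].
For origin: o+9=x, r+10=b, i+9=r, g+10=q, i+9=r, n+10=x.

xbrqrx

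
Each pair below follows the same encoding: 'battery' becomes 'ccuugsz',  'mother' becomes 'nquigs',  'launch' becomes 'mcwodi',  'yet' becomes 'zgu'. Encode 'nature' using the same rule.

ocuwsg

The shift depends on letter class: consonant b→c is +1, but vowel a→c is +2. The rule splits by letter class: vowels +2, consonants +1.
Applying it to nature: n(cons)+1=o, a(vowel)+2=c, t(cons)+1=u, u(vowel)+2=w, r(cons)+1=s, e(vowel)+2=g.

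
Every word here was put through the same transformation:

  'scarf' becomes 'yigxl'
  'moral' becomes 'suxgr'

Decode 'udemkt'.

oxygen

Compare letters: s→y is +6, c→i is +6, a→g is +6 — a constant shift. Every letter moves 6 places later in the alphabet, wrapping around z→a.
Reversing it on udemkt: u−6=o, d−6=x, e−6=y, m−6=g, k−6=e, t−6=n.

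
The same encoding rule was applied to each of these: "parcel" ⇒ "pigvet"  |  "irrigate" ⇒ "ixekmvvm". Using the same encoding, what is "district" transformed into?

xgmvxwmh

The output letters match the input read backwards, each shifted +4: parcel reversed is lecrap. The word is reversed, then every letter is shifted forward by 4.
For district: reverse → tcirtsid; then shift: t+4=x, c+4=g, i+4=m, r+4=v, t+4=x, s+4=w, i+4=m, d+4=h.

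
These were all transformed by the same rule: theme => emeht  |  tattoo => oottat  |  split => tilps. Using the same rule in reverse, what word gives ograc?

cargo

It's just the letters in reverse order.
Undoing it on ograc: then reverse → cargo.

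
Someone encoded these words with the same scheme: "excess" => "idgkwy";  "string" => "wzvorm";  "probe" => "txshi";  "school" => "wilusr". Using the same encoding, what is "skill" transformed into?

wqmrp

Shifts by position in excess: pos 0: e→i (+4), pos 1: x→d (+6), pos 2: c→g (+4), pos 3: e→k (+6) — repeating every 2. It's a Vigenère-style cipher with numeric key [4,6]: position i shifts by key[i mod 2].
Applying it to skill: s+4=w, k+6=q, i+4=m, l+6=r, l+4=p.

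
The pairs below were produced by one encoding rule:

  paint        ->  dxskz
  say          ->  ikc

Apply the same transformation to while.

The output letters match the input read backwards, each shifted +10: paint reversed is tniap. The word is reversed, then every letter is shifted forward by 10.
For while: reverse → elihw; then shift: e+10=o, l+10=v, i+10=s, h+10=r, w+10=g.

ovsrg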